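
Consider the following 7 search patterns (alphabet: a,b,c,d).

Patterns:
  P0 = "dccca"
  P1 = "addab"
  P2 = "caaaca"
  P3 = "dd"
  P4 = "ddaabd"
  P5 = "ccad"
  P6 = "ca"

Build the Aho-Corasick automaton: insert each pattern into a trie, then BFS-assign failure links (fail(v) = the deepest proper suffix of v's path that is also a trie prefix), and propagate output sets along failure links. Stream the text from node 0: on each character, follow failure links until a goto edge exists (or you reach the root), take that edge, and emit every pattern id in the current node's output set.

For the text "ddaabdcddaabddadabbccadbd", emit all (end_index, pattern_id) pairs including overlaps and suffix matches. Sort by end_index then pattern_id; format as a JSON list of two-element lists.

Build automaton:
Trie (insert patterns):
  0='ε' goto a→6 c→11 d→1
  1='d' goto c→2 d→17
  2='dc' goto c→3
  3='dcc' goto c→4
  4='dccc' goto a→5
  5='dccca' goto ·  [P0 ends]
  6='a' goto d→7
  7='ad' goto d→8
  8='add' goto a→9
  9='adda' goto b→10
  10='addab' goto ·  [P1 ends]
  11='c' goto a→12 c→22
  12='ca' goto a→13  [P6 ends]
  13='caa' goto a→14
  14='caaa' goto c→15
  15='caaac' goto a→16
  16='caaaca' goto ·  [P2 ends]
  17='dd' goto a→18  [P3 ends]
  18='dda' goto a→19
  19='ddaa' goto b→20
  20='ddaab' goto d→21
  21='ddaabd' goto ·  [P4 ends]
  22='cc' goto a→23
  23='cca' goto d→24
  24='ccad' goto ·  [P5 ends]

BFS fail/out derivation:
  n1('d'): parent n0 fail=0; on 'd' 0 → fail=0;  out ∅∪∅=∅
  n6('a'): parent n0 fail=0; on 'a' 0 → fail=0;  out ∅∪∅=∅
  n11('c'): parent n0 fail=0; on 'c' 0 → fail=0;  out ∅∪∅=∅
  n2('dc'): parent n1 fail=0; on 'c' 0 → fail=11;  out ∅∪∅=∅
  n7('ad'): parent n6 fail=0; on 'd' 0 → fail=1;  out ∅∪∅=∅
  n12('ca'): parent n11 fail=0; on 'a' 0 → fail=6;  out {6}∪∅={6}
  n17('dd'): parent n1 fail=0; on 'd' 0 → fail=1;  out {3}∪∅={3}
  n22('cc'): parent n11 fail=0; on 'c' 0 → fail=11;  out ∅∪∅=∅
  n3('dcc'): parent n2 fail=11; on 'c' 11 → fail=22;  out ∅∪∅=∅
  n8('add'): parent n7 fail=1; on 'd' 1 → fail=17;  out ∅∪{3}={3}
  n13('caa'): parent n12 fail=6; on 'a' 6→0 → fail=6;  out ∅∪∅=∅
  n18('dda'): parent n17 fail=1; on 'a' 1→0 → fail=6;  out ∅∪∅=∅
  n23('cca'): parent n22 fail=11; on 'a' 11 → fail=12;  out ∅∪{6}={6}
  n4('dccc'): parent n3 fail=22; on 'c' 22→11 → fail=22;  out ∅∪∅=∅
  n9('adda'): parent n8 fail=17; on 'a' 17 → fail=18;  out ∅∪∅=∅
  n14('caaa'): parent n13 fail=6; on 'a' 6→0 → fail=6;  out ∅∪∅=∅
  n19('ddaa'): parent n18 fail=6; on 'a' 6→0 → fail=6;  out ∅∪∅=∅
  n24('ccad'): parent n23 fail=12; on 'd' 12→6 → fail=7;  out {5}∪∅={5}
  n5('dccca'): parent n4 fail=22; on 'a' 22 → fail=23;  out {0}∪{6}={0,6}
  n10('addab'): parent n9 fail=18; on 'b' 18→6→0 → fail=0;  out {1}∪∅={1}
  n15('caaac'): parent n14 fail=6; on 'c' 6→0 → fail=11;  out ∅∪∅=∅
  n20('ddaab'): parent n19 fail=6; on 'b' 6→0 → fail=0;  out ∅∪∅=∅
  n16('caaaca'): parent n15 fail=11; on 'a' 11 → fail=12;  out {2}∪{6}={2,6}
  n21('ddaabd'): parent n20 fail=0; on 'd' 0 → fail=1;  out {4}∪∅={4}

Scan:
i=0 'd': node 0→1
i=1 'd': node 1→17  → match P3@[0:1]
i=2 'a': node 17→18
i=3 'a': node 18→19
i=4 'b': node 19→20
i=5 'd': node 20→21  → match P4@[0:5]
i=6 'c': node 21→2 (via fail)
i=7 'd': node 2→1 (via fail)
i=8 'd': node 1→17  → match P3@[7:8]
i=9 'a': node 17→18
i=10 'a': node 18→19
i=11 'b': node 19→20
i=12 'd': node 20→21  → match P4@[7:12]
i=13 'd': node 21→17 (via fail)  → match P3@[12:13]
i=14 'a': node 17→18
i=15 'd': node 18→7 (via fail)
i=16 'a': node 7→6 (via fail)
i=17 'b': node 6→0 (via fail)
i=18 'b': node 0→0
i=19 'c': node 0→11
i=20 'c': node 11→22
i=21 'a': node 22→23  → match P6@[20:21]
i=22 'd': node 23→24  → match P5@[19:22]
i=23 'b': node 24→0 (via fail)
i=24 'd': node 0→1

All matches (sorted): [[1,3],[5,4],[8,3],[12,4],[13,3],[21,6],[22,5]]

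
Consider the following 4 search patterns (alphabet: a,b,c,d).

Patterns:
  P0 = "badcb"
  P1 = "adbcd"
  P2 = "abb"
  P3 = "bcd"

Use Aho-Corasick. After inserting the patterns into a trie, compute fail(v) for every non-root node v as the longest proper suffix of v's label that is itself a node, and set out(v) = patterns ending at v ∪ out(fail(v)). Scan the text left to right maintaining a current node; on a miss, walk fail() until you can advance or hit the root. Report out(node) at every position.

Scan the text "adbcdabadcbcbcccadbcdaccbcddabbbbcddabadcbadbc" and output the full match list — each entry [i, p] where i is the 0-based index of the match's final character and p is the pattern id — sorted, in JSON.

Construct AC machine:
Trie (insert patterns):
  0='ε' goto a→6 b→1
  1='b' goto a→2 c→13
  2='ba' goto d→3
  3='bad' goto c→4
  4='badc' goto b→5
  5='badcb' goto ·  [P0 ends]
  6='a' goto b→11 d→7
  7='ad' goto b→8
  8='adb' goto c→9
  9='adbc' goto d→10
  10='adbcd' goto ·  [P1 ends]
  11='ab' goto b→12
  12='abb' goto ·  [P2 ends]
  13='bc' goto d→14
  14='bcd' goto ·  [P3 ends]

Failure links (BFS by depth):
  fail(1) 'b': from fail(0)=0 chase 'b': 0 ⇒ 0;  out=∅∪out(0)=∅
  fail(6) 'a': from fail(0)=0 chase 'a': 0 ⇒ 0;  out=∅∪out(0)=∅
  fail(2) 'ba': from fail(1)=0 chase 'a': 0 ⇒ 6;  out=∅∪out(6)=∅
  fail(7) 'ad': from fail(6)=0 chase 'd': 0 ⇒ 0;  out=∅∪out(0)=∅
  fail(11) 'ab': from fail(6)=0 chase 'b': 0 ⇒ 1;  out=∅∪out(1)=∅
  fail(13) 'bc': from fail(1)=0 chase 'c': 0 ⇒ 0;  out=∅∪out(0)=∅
  fail(3) 'bad': from fail(2)=6 chase 'd': 6 ⇒ 7;  out=∅∪out(7)=∅
  fail(8) 'adb': from fail(7)=0 chase 'b': 0 ⇒ 1;  out=∅∪out(1)=∅
  fail(12) 'abb': from fail(11)=1 chase 'b': 1→0 ⇒ 1;  out={2}∪out(1)={2}
  fail(14) 'bcd': from fail(13)=0 chase 'd': 0 ⇒ 0;  out={3}∪out(0)={3}
  fail(4) 'badc': from fail(3)=7 chase 'c': 7→0 ⇒ 0;  out=∅∪out(0)=∅
  fail(9) 'adbc': from fail(8)=1 chase 'c': 1 ⇒ 13;  out=∅∪out(13)=∅
  fail(5) 'badcb': from fail(4)=0 chase 'b': 0 ⇒ 1;  out={0}∪out(1)={0}
  fail(10) 'adbcd': from fail(9)=13 chase 'd': 13 ⇒ 14;  out={1}∪out(14)={1,3}

Text stream:
pos 0 'a': at 6
pos 1 'd': at 7
pos 2 'b': at 8
pos 3 'c': at 9
pos 4 'd': at 10  emit P1@[0:4],P3@[2:4]
pos 5 'a': at 6 (via fail)
pos 6 'b': at 11
pos 7 'a': at 2 (via fail)
pos 8 'd': at 3
pos 9 'c': at 4
pos 10 'b': at 5  emit P0@[6:10]
pos 11 'c': at 13 (via fail)
pos 12 'b': at 1 (via fail)
pos 13 'c': at 13
pos 14 'c': at 0 (via fail)
pos 15 'c': at 0
pos 16 'a': at 6
pos 17 'd': at 7
pos 18 'b': at 8
pos 19 'c': at 9
pos 20 'd': at 10  emit P1@[16:20],P3@[18:20]
pos 21 'a': at 6 (via fail)
pos 22 'c': at 0 (via fail)
pos 23 'c': at 0
pos 24 'b': at 1
pos 25 'c': at 13
pos 26 'd': at 14  emit P3@[24:26]
pos 27 'd': at 0 (via fail)
pos 28 'a': at 6
pos 29 'b': at 11
pos 30 'b': at 12  emit P2@[28:30]
pos 31 'b': at 1 (via fail)
pos 32 'b': at 1 (via fail)
pos 33 'c': at 13
pos 34 'd': at 14  emit P3@[32:34]
pos 35 'd': at 0 (via fail)
pos 36 'a': at 6
pos 37 'b': at 11
pos 38 'a': at 2 (via fail)
pos 39 'd': at 3
pos 40 'c': at 4
pos 41 'b': at 5  emit P0@[37:41]
pos 42 'a': at 2 (via fail)
pos 43 'd': at 3
pos 44 'b': at 8 (via fail)
pos 45 'c': at 9

All matches (sorted): [[4,1],[4,3],[10,0],[20,1],[20,3],[26,3],[30,2],[34,3],[41,0]]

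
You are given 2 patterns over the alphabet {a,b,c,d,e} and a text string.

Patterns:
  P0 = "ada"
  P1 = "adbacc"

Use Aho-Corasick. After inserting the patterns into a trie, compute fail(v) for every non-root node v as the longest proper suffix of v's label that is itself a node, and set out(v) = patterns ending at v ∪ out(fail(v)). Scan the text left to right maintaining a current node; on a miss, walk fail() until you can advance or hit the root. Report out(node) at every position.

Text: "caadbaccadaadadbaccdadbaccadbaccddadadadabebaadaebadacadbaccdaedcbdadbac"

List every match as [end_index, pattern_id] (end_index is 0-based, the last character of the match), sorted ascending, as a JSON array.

Construct AC machine:
Trie nodes:
  n0 'ε': a→1
  n1 'a': d→2
  n2 'ad': a→3 b→4
  n3 'ada': ·  ←P0
  n4 'adb': a→5
  n5 'adba': c→6
  n6 'adbac': c→7
  n7 'adbacc': ·  ←P1

Failure links (BFS by depth):
  fail(1) 'a': from fail(0)=0 chase 'a': 0 ⇒ 0;  out=∅∪out(0)=∅
  fail(2) 'ad': from fail(1)=0 chase 'd': 0 ⇒ 0;  out=∅∪out(0)=∅
  fail(3) 'ada': from fail(2)=0 chase 'a': 0 ⇒ 1;  out={0}∪out(1)={0}
  fail(4) 'adb': from fail(2)=0 chase 'b': 0 ⇒ 0;  out=∅∪out(0)=∅
  fail(5) 'adba': from fail(4)=0 chase 'a': 0 ⇒ 1;  out=∅∪out(1)=∅
  fail(6) 'adbac': from fail(5)=1 chase 'c': 1→0 ⇒ 0;  out=∅∪out(0)=∅
  fail(7) 'adbacc': from fail(6)=0 chase 'c': 0 ⇒ 0;  out={1}∪out(0)={1}

Scan:
pos 0 'c': at 0
pos 1 'a': at 1
pos 2 'a': at 1 (fail-walked)
pos 3 'd': at 2
pos 4 'b': at 4
pos 5 'a': at 5
pos 6 'c': at 6
pos 7 'c': at 7  → match P1@[2:7]
pos 8 'a': at 1 (fail-walked)
pos 9 'd': at 2
pos 10 'a': at 3  → match P0@[8:10]
pos 11 'a': at 1 (fail-walked)
pos 12 'd': at 2
pos 13 'a': at 3  → match P0@[11:13]
pos 14 'd': at 2 (fail-walked)
pos 15 'b': at 4
pos 16 'a': at 5
pos 17 'c': at 6
pos 18 'c': at 7  → match P1@[13:18]
pos 19 'd': at 0 (fail-walked)
pos 20 'a': at 1
pos 21 'd': at 2
pos 22 'b': at 4
pos 23 'a': at 5
pos 24 'c': at 6
pos 25 'c': at 7  → match P1@[20:25]
pos 26 'a': at 1 (fail-walked)
pos 27 'd': at 2
pos 28 'b': at 4
pos 29 'a': at 5
pos 30 'c': at 6
pos 31 'c': at 7  → match P1@[26:31]
pos 32 'd': at 0 (fail-walked)
pos 33 'd': at 0
pos 34 'a': at 1
pos 35 'd': at 2
pos 36 'a': at 3  → match P0@[34:36]
pos 37 'd': at 2 (fail-walked)
pos 38 'a': at 3  → match P0@[36:38]
pos 39 'd': at 2 (fail-walked)
pos 40 'a': at 3  → match P0@[38:40]
pos 41 'b': at 0 (fail-walked)
pos 42 'e': at 0
pos 43 'b': at 0
pos 44 'a': at 1
pos 45 'a': at 1 (fail-walked)
pos 46 'd': at 2
pos 47 'a': at 3  → match P0@[45:47]
pos 48 'e': at 0 (fail-walked)
pos 49 'b': at 0
pos 50 'a': at 1
pos 51 'd': at 2
pos 52 'a': at 3  → match P0@[50:52]
pos 53 'c': at 0 (fail-walked)
pos 54 'a': at 1
pos 55 'd': at 2
pos 56 'b': at 4
pos 57 'a': at 5
pos 58 'c': at 6
pos 59 'c': at 7  → match P1@[54:59]
pos 60 'd': at 0 (fail-walked)
pos 61 'a': at 1
pos 62 'e': at 0 (fail-walked)
pos 63 'd': at 0
pos 64 'c': at 0
pos 65 'b': at 0
pos 66 'd': at 0
pos 67 'a': at 1
pos 68 'd': at 2
pos 69 'b': at 4
pos 70 'a': at 5
pos 71 'c': at 6

Matches: [[7,1],[10,0],[13,0],[18,1],[25,1],[31,1],[36,0],[38,0],[40,0],[47,0],[52,0],[59,1]]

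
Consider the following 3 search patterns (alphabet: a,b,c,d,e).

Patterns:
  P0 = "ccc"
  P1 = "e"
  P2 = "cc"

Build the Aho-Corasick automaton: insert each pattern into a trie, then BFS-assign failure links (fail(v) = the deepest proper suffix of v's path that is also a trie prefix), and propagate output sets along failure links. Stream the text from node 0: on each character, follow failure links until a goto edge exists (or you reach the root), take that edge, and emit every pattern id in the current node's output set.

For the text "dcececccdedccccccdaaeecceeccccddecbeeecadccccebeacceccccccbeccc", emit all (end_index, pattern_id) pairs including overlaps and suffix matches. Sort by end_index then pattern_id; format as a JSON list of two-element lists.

Construct AC machine:
Trie nodes:
  n0 'ε': c→1 e→4
  n1 'c': c→2
  n2 'cc': c→3  [P2 ends]
  n3 'ccc': ·  [P0 ends]
  n4 'e': ·  [P1 ends]

BFS fail/out derivation:
  fail(1) 'c': from fail(0)=0 chase 'c': 0 ⇒ 0;  out=∅∪out(0)=∅
  fail(4) 'e': from fail(0)=0 chase 'e': 0 ⇒ 0;  out={1}∪out(0)={1}
  fail(2) 'cc': from fail(1)=0 chase 'c': 0 ⇒ 1;  out={2}∪out(1)={2}
  fail(3) 'ccc': from fail(2)=1 chase 'c': 1 ⇒ 2;  out={0}∪out(2)={0,2}

Run:
pos 0 'd': at 0
pos 1 'c': at 1
pos 2 'e': at 4 (via fail)  emit P1@[2:2]
pos 3 'c': at 1 (via fail)
pos 4 'e': at 4 (via fail)  emit P1@[4:4]
pos 5 'c': at 1 (via fail)
pos 6 'c': at 2  emit P2@[5:6]
pos 7 'c': at 3  emit P0@[5:7],P2@[6:7]
pos 8 'd': at 0 (via fail)
pos 9 'e': at 4  emit P1@[9:9]
pos 10 'd': at 0 (via fail)
pos 11 'c': at 1
pos 12 'c': at 2  emit P2@[11:12]
pos 13 'c': at 3  emit P0@[11:13],P2@[12:13]
pos 14 'c': at 3 (via fail)  emit P0@[12:14],P2@[13:14]
pos 15 'c': at 3 (via fail)  emit P0@[13:15],P2@[14:15]
pos 16 'c': at 3 (via fail)  emit P0@[14:16],P2@[15:16]
pos 17 'd': at 0 (via fail)
pos 18 'a': at 0
pos 19 'a': at 0
pos 20 'e': at 4  emit P1@[20:20]
pos 21 'e': at 4 (via fail)  emit P1@[21:21]
pos 22 'c': at 1 (via fail)
pos 23 'c': at 2  emit P2@[22:23]
pos 24 'e': at 4 (via fail)  emit P1@[24:24]
pos 25 'e': at 4 (via fail)  emit P1@[25:25]
pos 26 'c': at 1 (via fail)
pos 27 'c': at 2  emit P2@[26:27]
pos 28 'c': at 3  emit P0@[26:28],P2@[27:28]
pos 29 'c': at 3 (via fail)  emit P0@[27:29],P2@[28:29]
pos 30 'd': at 0 (via fail)
pos 31 'd': at 0
pos 32 'e': at 4  emit P1@[32:32]
pos 33 'c': at 1 (via fail)
pos 34 'b': at 0 (via fail)
pos 35 'e': at 4  emit P1@[35:35]
pos 36 'e': at 4 (via fail)  emit P1@[36:36]
pos 37 'e': at 4 (via fail)  emit P1@[37:37]
pos 38 'c': at 1 (via fail)
pos 39 'a': at 0 (via fail)
pos 40 'd': at 0
pos 41 'c': at 1
pos 42 'c': at 2  emit P2@[41:42]
pos 43 'c': at 3  emit P0@[41:43],P2@[42:43]
pos 44 'c': at 3 (via fail)  emit P0@[42:44],P2@[43:44]
pos 45 'e': at 4 (via fail)  emit P1@[45:45]
pos 46 'b': at 0 (via fail)
pos 47 'e': at 4  emit P1@[47:47]
pos 48 'a': at 0 (via fail)
pos 49 'c': at 1
pos 50 'c': at 2  emit P2@[49:50]
pos 51 'e': at 4 (via fail)  emit P1@[51:51]
pos 52 'c': at 1 (via fail)
pos 53 'c': at 2  emit P2@[52:53]
pos 54 'c': at 3  emit P0@[52:54],P2@[53:54]
pos 55 'c': at 3 (via fail)  emit P0@[53:55],P2@[54:55]
pos 56 'c': at 3 (via fail)  emit P0@[54:56],P2@[55:56]
pos 57 'c': at 3 (via fail)  emit P0@[55:57],P2@[56:57]
pos 58 'b': at 0 (via fail)
pos 59 'e': at 4  emit P1@[59:59]
pos 60 'c': at 1 (via fail)
pos 61 'c': at 2  emit P2@[60:61]
pos 62 'c': at 3  emit P0@[60:62],P2@[61:62]

Result: [[2,1],[4,1],[6,2],[7,0],[7,2],[9,1],[12,2],[13,0],[13,2],[14,0],[14,2],[15,0],[15,2],[16,0],[16,2],[20,1],[21,1],[23,2],[24,1],[25,1],[27,2],[28,0],[28,2],[29,0],[29,2],[32,1],[35,1],[36,1],[37,1],[42,2],[43,0],[43,2],[44,0],[44,2],[45,1],[47,1],[50,2],[51,1],[53,2],[54,0],[54,2],[55,0],[55,2],[56,0],[56,2],[57,0],[57,2],[59,1],[61,2],[62,0],[62,2]]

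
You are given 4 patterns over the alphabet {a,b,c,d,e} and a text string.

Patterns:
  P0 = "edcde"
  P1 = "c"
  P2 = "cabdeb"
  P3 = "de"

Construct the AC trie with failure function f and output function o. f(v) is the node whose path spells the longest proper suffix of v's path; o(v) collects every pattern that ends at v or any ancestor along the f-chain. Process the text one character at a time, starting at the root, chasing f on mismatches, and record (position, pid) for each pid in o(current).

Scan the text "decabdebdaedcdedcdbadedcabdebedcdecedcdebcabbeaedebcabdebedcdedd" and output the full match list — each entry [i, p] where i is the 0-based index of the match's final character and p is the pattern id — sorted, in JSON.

Build automaton:
Trie (insert patterns):
  0='ε' goto c→6 d→12 e→1
  1='e' goto d→2
  2='ed' goto c→3
  3='edc' goto d→4
  4='edcd' goto e→5
  5='edcde' goto ·  [P0 ends]
  6='c' goto a→7  [P1 ends]
  7='ca' goto b→8
  8='cab' goto d→9
  9='cabd' goto e→10
  10='cabde' goto b→11
  11='cabdeb' goto ·  [P2 ends]
  12='d' goto e→13
  13='de' goto ·  [P3 ends]

Failure links (BFS by depth):
  fail(1) 'e': from fail(0)=0 chase 'e': 0 ⇒ 0;  out=∅∪out(0)=∅
  fail(6) 'c': from fail(0)=0 chase 'c': 0 ⇒ 0;  out={1}∪out(0)={1}
  fail(12) 'd': from fail(0)=0 chase 'd': 0 ⇒ 0;  out=∅∪out(0)=∅
  fail(2) 'ed': from fail(1)=0 chase 'd': 0 ⇒ 12;  out=∅∪out(12)=∅
  fail(7) 'ca': from fail(6)=0 chase 'a': 0 ⇒ 0;  out=∅∪out(0)=∅
  fail(13) 'de': from fail(12)=0 chase 'e': 0 ⇒ 1;  out={3}∪out(1)={3}
  fail(3) 'edc': from fail(2)=12 chase 'c': 12→0 ⇒ 6;  out=∅∪out(6)={1}
  fail(8) 'cab': from fail(7)=0 chase 'b': 0 ⇒ 0;  out=∅∪out(0)=∅
  fail(4) 'edcd': from fail(3)=6 chase 'd': 6→0 ⇒ 12;  out=∅∪out(12)=∅
  fail(9) 'cabd': from fail(8)=0 chase 'd': 0 ⇒ 12;  out=∅∪out(12)=∅
  fail(5) 'edcde': from fail(4)=12 chase 'e': 12 ⇒ 13;  out={0}∪out(13)={0,3}
  fail(10) 'cabde': from fail(9)=12 chase 'e': 12 ⇒ 13;  out=∅∪out(13)={3}
  fail(11) 'cabdeb': from fail(10)=13 chase 'b': 13→1→0 ⇒ 0;  out={2}∪out(0)={2}

Text stream:
pos 0 'd': at 12
pos 1 'e': at 13  ** P3@[0:1]
pos 2 'c': at 6 (via fail)  ** P1@[2:2]
pos 3 'a': at 7
pos 4 'b': at 8
pos 5 'd': at 9
pos 6 'e': at 10  ** P3@[5:6]
pos 7 'b': at 11  ** P2@[2:7]
pos 8 'd': at 12 (via fail)
pos 9 'a': at 0 (via fail)
pos 10 'e': at 1
pos 11 'd': at 2
pos 12 'c': at 3  ** P1@[12:12]
pos 13 'd': at 4
pos 14 'e': at 5  ** P0@[10:14],P3@[13:14]
pos 15 'd': at 2 (via fail)
pos 16 'c': at 3  ** P1@[16:16]
pos 17 'd': at 4
pos 18 'b': at 0 (via fail)
pos 19 'a': at 0
pos 20 'd': at 12
pos 21 'e': at 13  ** P3@[20:21]
pos 22 'd': at 2 (via fail)
pos 23 'c': at 3  ** P1@[23:23]
pos 24 'a': at 7 (via fail)
pos 25 'b': at 8
pos 26 'd': at 9
pos 27 'e': at 10  ** P3@[26:27]
pos 28 'b': at 11  ** P2@[23:28]
pos 29 'e': at 1 (via fail)
pos 30 'd': at 2
pos 31 'c': at 3  ** P1@[31:31]
pos 32 'd': at 4
pos 33 'e': at 5  ** P0@[29:33],P3@[32:33]
pos 34 'c': at 6 (via fail)  ** P1@[34:34]
pos 35 'e': at 1 (via fail)
pos 36 'd': at 2
pos 37 'c': at 3  ** P1@[37:37]
pos 38 'd': at 4
pos 39 'e': at 5  ** P0@[35:39],P3@[38:39]
pos 40 'b': at 0 (via fail)
pos 41 'c': at 6  ** P1@[41:41]
pos 42 'a': at 7
pos 43 'b': at 8
pos 44 'b': at 0 (via fail)
pos 45 'e': at 1
pos 46 'a': at 0 (via fail)
pos 47 'e': at 1
pos 48 'd': at 2
pos 49 'e': at 13 (via fail)  ** P3@[48:49]
pos 50 'b': at 0 (via fail)
pos 51 'c': at 6  ** P1@[51:51]
pos 52 'a': at 7
pos 53 'b': at 8
pos 54 'd': at 9
pos 55 'e': at 10  ** P3@[54:55]
pos 56 'b': at 11  ** P2@[51:56]
pos 57 'e': at 1 (via fail)
pos 58 'd': at 2
pos 59 'c': at 3  ** P1@[59:59]
pos 60 'd': at 4
pos 61 'e': at 5  ** P0@[57:61],P3@[60:61]
pos 62 'd': at 2 (via fail)
pos 63 'd': at 12 (via fail)

Result: [[1,3],[2,1],[6,3],[7,2],[12,1],[14,0],[14,3],[16,1],[21,3],[23,1],[27,3],[28,2],[31,1],[33,0],[33,3],[34,1],[37,1],[39,0],[39,3],[41,1],[49,3],[51,1],[55,3],[56,2],[59,1],[61,0],[61,3]]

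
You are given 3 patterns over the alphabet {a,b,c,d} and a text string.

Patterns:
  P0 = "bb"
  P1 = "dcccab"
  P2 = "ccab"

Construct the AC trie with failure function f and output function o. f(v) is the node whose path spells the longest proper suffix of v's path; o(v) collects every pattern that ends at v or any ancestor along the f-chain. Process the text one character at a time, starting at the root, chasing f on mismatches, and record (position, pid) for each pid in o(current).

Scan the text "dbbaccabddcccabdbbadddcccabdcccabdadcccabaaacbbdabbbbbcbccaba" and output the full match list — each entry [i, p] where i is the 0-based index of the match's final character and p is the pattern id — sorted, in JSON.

Build:
Trie nodes:
  0='ε' goto b→1 c→9 d→3
  1='b' goto b→2
  2='bb' goto ·  ←P0
  3='d' goto c→4
  4='dc' goto c→5
  5='dcc' goto c→6
  6='dccc' goto a→7
  7='dccca' goto b→8
  8='dcccab' goto ·  ←P1
  9='c' goto c→10
  10='cc' goto a→11
  11='cca' goto b→12
  12='ccab' goto ·  ←P2

Failure links (BFS by depth):
  n1('b'): parent n0 fail=0; on 'b' 0 → fail=0;  out ∅∪∅=∅
  n3('d'): parent n0 fail=0; on 'd' 0 → fail=0;  out ∅∪∅=∅
  n9('c'): parent n0 fail=0; on 'c' 0 → fail=0;  out ∅∪∅=∅
  n2('bb'): parent n1 fail=0; on 'b' 0 → fail=1;  out {0}∪∅={0}
  n4('dc'): parent n3 fail=0; on 'c' 0 → fail=9;  out ∅∪∅=∅
  n10('cc'): parent n9 fail=0; on 'c' 0 → fail=9;  out ∅∪∅=∅
  n5('dcc'): parent n4 fail=9; on 'c' 9 → fail=10;  out ∅∪∅=∅
  n11('cca'): parent n10 fail=9; on 'a' 9→0 → fail=0;  out ∅∪∅=∅
  n6('dccc'): parent n5 fail=10; on 'c' 10→9 → fail=10;  out ∅∪∅=∅
  n12('ccab'): parent n11 fail=0; on 'b' 0 → fail=1;  out {2}∪∅={2}
  n7('dccca'): parent n6 fail=10; on 'a' 10 → fail=11;  out ∅∪∅=∅
  n8('dcccab'): parent n7 fail=11; on 'b' 11 → fail=12;  out {1}∪{2}={1,2}

Run:
[0] read 'd'  n0⇒n3
[1] read 'b'  n3⇒n1 (via fail)
[2] read 'b'  n1⇒n2  ** P0@[1:2]
[3] read 'a'  n2⇒n0 (via fail)
[4] read 'c'  n0⇒n9
[5] read 'c'  n9⇒n10
[6] read 'a'  n10⇒n11
[7] read 'b'  n11⇒n12  ** P2@[4:7]
[8] read 'd'  n12⇒n3 (via fail)
[9] read 'd'  n3⇒n3 (via fail)
[10] read 'c'  n3⇒n4
[11] read 'c'  n4⇒n5
[12] read 'c'  n5⇒n6
[13] read 'a'  n6⇒n7
[14] read 'b'  n7⇒n8  ** P1@[9:14],P2@[11:14]
[15] read 'd'  n8⇒n3 (via fail)
[16] read 'b'  n3⇒n1 (via fail)
[17] read 'b'  n1⇒n2  ** P0@[16:17]
[18] read 'a'  n2⇒n0 (via fail)
[19] read 'd'  n0⇒n3
[20] read 'd'  n3⇒n3 (via fail)
[21] read 'd'  n3⇒n3 (via fail)
[22] read 'c'  n3⇒n4
[23] read 'c'  n4⇒n5
[24] read 'c'  n5⇒n6
[25] read 'a'  n6⇒n7
[26] read 'b'  n7⇒n8  ** P1@[21:26],P2@[23:26]
[27] read 'd'  n8⇒n3 (via fail)
[28] read 'c'  n3⇒n4
[29] read 'c'  n4⇒n5
[30] read 'c'  n5⇒n6
[31] read 'a'  n6⇒n7
[32] read 'b'  n7⇒n8  ** P1@[27:32],P2@[29:32]
[33] read 'd'  n8⇒n3 (via fail)
[34] read 'a'  n3⇒n0 (via fail)
[35] read 'd'  n0⇒n3
[36] read 'c'  n3⇒n4
[37] read 'c'  n4⇒n5
[38] read 'c'  n5⇒n6
[39] read 'a'  n6⇒n7
[40] read 'b'  n7⇒n8  ** P1@[35:40],P2@[37:40]
[41] read 'a'  n8⇒n0 (via fail)
[42] read 'a'  n0⇒n0
[43] read 'a'  n0⇒n0
[44] read 'c'  n0⇒n9
[45] read 'b'  n9⇒n1 (via fail)
[46] read 'b'  n1⇒n2  ** P0@[45:46]
[47] read 'd'  n2⇒n3 (via fail)
[48] read 'a'  n3⇒n0 (via fail)
[49] read 'b'  n0⇒n1
[50] read 'b'  n1⇒n2  ** P0@[49:50]
[51] read 'b'  n2⇒n2 (via fail)  ** P0@[50:51]
[52] read 'b'  n2⇒n2 (via fail)  ** P0@[51:52]
[53] read 'b'  n2⇒n2 (via fail)  ** P0@[52:53]
[54] read 'c'  n2⇒n9 (via fail)
[55] read 'b'  n9⇒n1 (via fail)
[56] read 'c'  n1⇒n9 (via fail)
[57] read 'c'  n9⇒n10
[58] read 'a'  n10⇒n11
[59] read 'b'  n11⇒n12  ** P2@[56:59]
[60] read 'a'  n12⇒n0 (via fail)

Matches: [[2,0],[7,2],[14,1],[14,2],[17,0],[26,1],[26,2],[32,1],[32,2],[40,1],[40,2],[46,0],[50,0],[51,0],[52,0],[53,0],[59,2]]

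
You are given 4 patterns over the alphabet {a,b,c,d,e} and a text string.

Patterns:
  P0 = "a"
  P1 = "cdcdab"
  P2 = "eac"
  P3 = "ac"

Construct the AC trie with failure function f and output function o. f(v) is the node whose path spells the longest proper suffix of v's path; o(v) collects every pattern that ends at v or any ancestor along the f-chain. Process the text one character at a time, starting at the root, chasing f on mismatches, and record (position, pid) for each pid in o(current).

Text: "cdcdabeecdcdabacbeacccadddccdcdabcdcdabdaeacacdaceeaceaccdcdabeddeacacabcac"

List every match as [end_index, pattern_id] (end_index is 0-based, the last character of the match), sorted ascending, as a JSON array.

Build automaton:
Trie (insert patterns):
  n0 'ε': a→1 c→2 e→8
  n1 'a': c→11  ←P0
  n2 'c': d→3
  n3 'cd': c→4
  n4 'cdc': d→5
  n5 'cdcd': a→6
  n6 'cdcda': b→7
  n7 'cdcdab': ·  ←P1
  n8 'e': a→9
  n9 'ea': c→10
  n10 'eac': ·  ←P2
  n11 'ac': ·  ←P3

BFS fail/out derivation:
  n1('a'): parent n0 fail=0; on 'a' 0 → fail=0;  out {0}∪∅={0}
  n2('c'): parent n0 fail=0; on 'c' 0 → fail=0;  out ∅∪∅=∅
  n8('e'): parent n0 fail=0; on 'e' 0 → fail=0;  out ∅∪∅=∅
  n3('cd'): parent n2 fail=0; on 'd' 0 → fail=0;  out ∅∪∅=∅
  n9('ea'): parent n8 fail=0; on 'a' 0 → fail=1;  out ∅∪{0}={0}
  n11('ac'): parent n1 fail=0; on 'c' 0 → fail=2;  out {3}∪∅={3}
  n4('cdc'): parent n3 fail=0; on 'c' 0 → fail=2;  out ∅∪∅=∅
  n10('eac'): parent n9 fail=1; on 'c' 1 → fail=11;  out {2}∪{3}={2,3}
  n5('cdcd'): parent n4 fail=2; on 'd' 2 → fail=3;  out ∅∪∅=∅
  n6('cdcda'): parent n5 fail=3; on 'a' 3→0 → fail=1;  out ∅∪{0}={0}
  n7('cdcdab'): parent n6 fail=1; on 'b' 1→0 → fail=0;  out {1}∪∅={1}

Text stream:
pos 0 'c': at 2
pos 1 'd': at 3
pos 2 'c': at 4
pos 3 'd': at 5
pos 4 'a': at 6  ** P0@[4:4]
pos 5 'b': at 7  ** P1@[0:5]
pos 6 'e': at 8 (fail-walked)
pos 7 'e': at 8 (fail-walked)
pos 8 'c': at 2 (fail-walked)
pos 9 'd': at 3
pos 10 'c': at 4
pos 11 'd': at 5
pos 12 'a': at 6  ** P0@[12:12]
pos 13 'b': at 7  ** P1@[8:13]
pos 14 'a': at 1 (fail-walked)  ** P0@[14:14]
pos 15 'c': at 11  ** P3@[14:15]
pos 16 'b': at 0 (fail-walked)
pos 17 'e': at 8
pos 18 'a': at 9  ** P0@[18:18]
pos 19 'c': at 10  ** P2@[17:19],P3@[18:19]
pos 20 'c': at 2 (fail-walked)
pos 21 'c': at 2 (fail-walked)
pos 22 'a': at 1 (fail-walked)  ** P0@[22:22]
pos 23 'd': at 0 (fail-walked)
pos 24 'd': at 0
pos 25 'd': at 0
pos 26 'c': at 2
pos 27 'c': at 2 (fail-walked)
pos 28 'd': at 3
pos 29 'c': at 4
pos 30 'd': at 5
pos 31 'a': at 6  ** P0@[31:31]
pos 32 'b': at 7  ** P1@[27:32]
pos 33 'c': at 2 (fail-walked)
pos 34 'd': at 3
pos 35 'c': at 4
pos 36 'd': at 5
pos 37 'a': at 6  ** P0@[37:37]
pos 38 'b': at 7  ** P1@[33:38]
pos 39 'd': at 0 (fail-walked)
pos 40 'a': at 1  ** P0@[40:40]
pos 41 'e': at 8 (fail-walked)
pos 42 'a': at 9  ** P0@[42:42]
pos 43 'c': at 10  ** P2@[41:43],P3@[42:43]
pos 44 'a': at 1 (fail-walked)  ** P0@[44:44]
pos 45 'c': at 11  ** P3@[44:45]
pos 46 'd': at 3 (fail-walked)
pos 47 'a': at 1 (fail-walked)  ** P0@[47:47]
pos 48 'c': at 11  ** P3@[47:48]
pos 49 'e': at 8 (fail-walked)
pos 50 'e': at 8 (fail-walked)
pos 51 'a': at 9  ** P0@[51:51]
pos 52 'c': at 10  ** P2@[50:52],P3@[51:52]
pos 53 'e': at 8 (fail-walked)
pos 54 'a': at 9  ** P0@[54:54]
pos 55 'c': at 10  ** P2@[53:55],P3@[54:55]
pos 56 'c': at 2 (fail-walked)
pos 57 'd': at 3
pos 58 'c': at 4
pos 59 'd': at 5
pos 60 'a': at 6  ** P0@[60:60]
pos 61 'b': at 7  ** P1@[56:61]
pos 62 'e': at 8 (fail-walked)
pos 63 'd': at 0 (fail-walked)
pos 64 'd': at 0
pos 65 'e': at 8
pos 66 'a': at 9  ** P0@[66:66]
pos 67 'c': at 10  ** P2@[65:67],P3@[66:67]
pos 68 'a': at 1 (fail-walked)  ** P0@[68:68]
pos 69 'c': at 11  ** P3@[68:69]
pos 70 'a': at 1 (fail-walked)  ** P0@[70:70]
pos 71 'b': at 0 (fail-walked)
pos 72 'c': at 2
pos 73 'a': at 1 (fail-walked)  ** P0@[73:73]
pos 74 'c': at 11  ** P3@[73:74]

Result: [[4,0],[5,1],[12,0],[13,1],[14,0],[15,3],[18,0],[19,2],[19,3],[22,0],[31,0],[32,1],[37,0],[38,1],[40,0],[42,0],[43,2],[43,3],[44,0],[45,3],[47,0],[48,3],[51,0],[52,2],[52,3],[54,0],[55,2],[55,3],[60,0],[61,1],[66,0],[67,2],[67,3],[68,0],[69,3],[70,0],[73,0],[74,3]]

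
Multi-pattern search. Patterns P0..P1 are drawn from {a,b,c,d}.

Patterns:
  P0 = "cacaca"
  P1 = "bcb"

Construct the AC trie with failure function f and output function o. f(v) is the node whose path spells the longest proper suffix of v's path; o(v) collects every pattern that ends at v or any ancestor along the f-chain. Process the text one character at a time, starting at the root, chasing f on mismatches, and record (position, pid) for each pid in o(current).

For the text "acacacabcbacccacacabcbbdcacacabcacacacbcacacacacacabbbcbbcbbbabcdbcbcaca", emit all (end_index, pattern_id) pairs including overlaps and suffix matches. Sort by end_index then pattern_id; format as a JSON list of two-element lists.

Build:
Trie nodes:
  n0 'ε': b→7 c→1
  n1 'c': a→2
  n2 'ca': c→3
  n3 'cac': a→4
  n4 'caca': c→5
  n5 'cacac': a→6
  n6 'cacaca': ·  [P0 ends]
  n7 'b': c→8
  n8 'bc': b→9
  n9 'bcb': ·  [P1 ends]

Failure links (BFS by depth):
  fail(1) 'c': from fail(0)=0 chase 'c': 0 ⇒ 0;  out=∅∪out(0)=∅
  fail(7) 'b': from fail(0)=0 chase 'b': 0 ⇒ 0;  out=∅∪out(0)=∅
  fail(2) 'ca': from fail(1)=0 chase 'a': 0 ⇒ 0;  out=∅∪out(0)=∅
  fail(8) 'bc': from fail(7)=0 chase 'c': 0 ⇒ 1;  out=∅∪out(1)=∅
  fail(3) 'cac': from fail(2)=0 chase 'c': 0 ⇒ 1;  out=∅∪out(1)=∅
  fail(9) 'bcb': from fail(8)=1 chase 'b': 1→0 ⇒ 7;  out={1}∪out(7)={1}
  fail(4) 'caca': from fail(3)=1 chase 'a': 1 ⇒ 2;  out=∅∪out(2)=∅
  fail(5) 'cacac': from fail(4)=2 chase 'c': 2 ⇒ 3;  out=∅∪out(3)=∅
  fail(6) 'cacaca': from fail(5)=3 chase 'a': 3 ⇒ 4;  out={0}∪out(4)={0}

Scan:
[0] read 'a'  n0⇒n0
[1] read 'c'  n0⇒n1
[2] read 'a'  n1⇒n2
[3] read 'c'  n2⇒n3
[4] read 'a'  n3⇒n4
[5] read 'c'  n4⇒n5
[6] read 'a'  n5⇒n6  ** P0@[1:6]
[7] read 'b'  n6⇒n7 ·f
[8] read 'c'  n7⇒n8
[9] read 'b'  n8⇒n9  ** P1@[7:9]
[10] read 'a'  n9⇒n0 ·f
[11] read 'c'  n0⇒n1
[12] read 'c'  n1⇒n1 ·f
[13] read 'c'  n1⇒n1 ·f
[14] read 'a'  n1⇒n2
[15] read 'c'  n2⇒n3
[16] read 'a'  n3⇒n4
[17] read 'c'  n4⇒n5
[18] read 'a'  n5⇒n6  ** P0@[13:18]
[19] read 'b'  n6⇒n7 ·f
[20] read 'c'  n7⇒n8
[21] read 'b'  n8⇒n9  ** P1@[19:21]
[22] read 'b'  n9⇒n7 ·f
[23] read 'd'  n7⇒n0 ·f
[24] read 'c'  n0⇒n1
[25] read 'a'  n1⇒n2
[26] read 'c'  n2⇒n3
[27] read 'a'  n3⇒n4
[28] read 'c'  n4⇒n5
[29] read 'a'  n5⇒n6  ** P0@[24:29]
[30] read 'b'  n6⇒n7 ·f
[31] read 'c'  n7⇒n8
[32] read 'a'  n8⇒n2 ·f
[33] read 'c'  n2⇒n3
[34] read 'a'  n3⇒n4
[35] read 'c'  n4⇒n5
[36] read 'a'  n5⇒n6  ** P0@[31:36]
[37] read 'c'  n6⇒n5 ·f
[38] read 'b'  n5⇒n7 ·f
[39] read 'c'  n7⇒n8
[40] read 'a'  n8⇒n2 ·f
[41] read 'c'  n2⇒n3
[42] read 'a'  n3⇒n4
[43] read 'c'  n4⇒n5
[44] read 'a'  n5⇒n6  ** P0@[39:44]
[45] read 'c'  n6⇒n5 ·f
[46] read 'a'  n5⇒n6  ** P0@[41:46]
[47] read 'c'  n6⇒n5 ·f
[48] read 'a'  n5⇒n6  ** P0@[43:48]
[49] read 'c'  n6⇒n5 ·f
[50] read 'a'  n5⇒n6  ** P0@[45:50]
[51] read 'b'  n6⇒n7 ·f
[52] read 'b'  n7⇒n7 ·f
[53] read 'b'  n7⇒n7 ·f
[54] read 'c'  n7⇒n8
[55] read 'b'  n8⇒n9  ** P1@[53:55]
[56] read 'b'  n9⇒n7 ·f
[57] read 'c'  n7⇒n8
[58] read 'b'  n8⇒n9  ** P1@[56:58]
[59] read 'b'  n9⇒n7 ·f
[60] read 'b'  n7⇒n7 ·f
[61] read 'a'  n7⇒n0 ·f
[62] read 'b'  n0⇒n7
[63] read 'c'  n7⇒n8
[64] read 'd'  n8⇒n0 ·f
[65] read 'b'  n0⇒n7
[66] read 'c'  n7⇒n8
[67] read 'b'  n8⇒n9  ** P1@[65:67]
[68] read 'c'  n9⇒n8 ·f
[69] read 'a'  n8⇒n2 ·f
[70] read 'c'  n2⇒n3
[71] read 'a'  n3⇒n4

Result: [[6,0],[9,1],[18,0],[21,1],[29,0],[36,0],[44,0],[46,0],[48,0],[50,0],[55,1],[58,1],[67,1]]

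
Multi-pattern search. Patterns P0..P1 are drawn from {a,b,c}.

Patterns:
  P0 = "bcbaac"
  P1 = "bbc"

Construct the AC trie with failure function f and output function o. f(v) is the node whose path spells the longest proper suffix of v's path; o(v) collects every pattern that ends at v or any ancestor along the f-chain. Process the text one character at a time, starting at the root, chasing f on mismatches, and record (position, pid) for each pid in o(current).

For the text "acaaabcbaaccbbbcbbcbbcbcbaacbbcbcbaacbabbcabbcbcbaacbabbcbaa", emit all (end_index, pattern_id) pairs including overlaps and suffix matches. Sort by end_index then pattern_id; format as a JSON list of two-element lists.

Construct AC machine:
Trie nodes:
  n0 'ε': b→1
  n1 'b': b→7 c→2
  n2 'bc': b→3
  n3 'bcb': a→4
  n4 'bcba': a→5
  n5 'bcbaa': c→6
  n6 'bcbaac': ·  ←P0
  n7 'bb': c→8
  n8 'bbc': ·  ←P1

Failure links (BFS by depth):
  fail(1) 'b': from fail(0)=0 chase 'b': 0 ⇒ 0;  out=∅∪out(0)=∅
  fail(2) 'bc': from fail(1)=0 chase 'c': 0 ⇒ 0;  out=∅∪out(0)=∅
  fail(7) 'bb': from fail(1)=0 chase 'b': 0 ⇒ 1;  out=∅∪out(1)=∅
  fail(3) 'bcb': from fail(2)=0 chase 'b': 0 ⇒ 1;  out=∅∪out(1)=∅
  fail(8) 'bbc': from fail(7)=1 chase 'c': 1 ⇒ 2;  out={1}∪out(2)={1}
  fail(4) 'bcba': from fail(3)=1 chase 'a': 1→0 ⇒ 0;  out=∅∪out(0)=∅
  fail(5) 'bcbaa': from fail(4)=0 chase 'a': 0 ⇒ 0;  out=∅∪out(0)=∅
  fail(6) 'bcbaac': from fail(5)=0 chase 'c': 0 ⇒ 0;  out={0}∪out(0)={0}

Run:
[0] read 'a'  n0⇒n0
[1] read 'c'  n0⇒n0
[2] read 'a'  n0⇒n0
[3] read 'a'  n0⇒n0
[4] read 'a'  n0⇒n0
[5] read 'b'  n0⇒n1
[6] read 'c'  n1⇒n2
[7] read 'b'  n2⇒n3
[8] read 'a'  n3⇒n4
[9] read 'a'  n4⇒n5
[10] read 'c'  n5⇒n6  emit P0@[5:10]
[11] read 'c'  n6⇒n0 (fail-walked)
[12] read 'b'  n0⇒n1
[13] read 'b'  n1⇒n7
[14] read 'b'  n7⇒n7 (fail-walked)
[15] read 'c'  n7⇒n8  emit P1@[13:15]
[16] read 'b'  n8⇒n3 (fail-walked)
[17] read 'b'  n3⇒n7 (fail-walked)
[18] read 'c'  n7⇒n8  emit P1@[16:18]
[19] read 'b'  n8⇒n3 (fail-walked)
[20] read 'b'  n3⇒n7 (fail-walked)
[21] read 'c'  n7⇒n8  emit P1@[19:21]
[22] read 'b'  n8⇒n3 (fail-walked)
[23] read 'c'  n3⇒n2 (fail-walked)
[24] read 'b'  n2⇒n3
[25] read 'a'  n3⇒n4
[26] read 'a'  n4⇒n5
[27] read 'c'  n5⇒n6  emit P0@[22:27]
[28] read 'b'  n6⇒n1 (fail-walked)
[29] read 'b'  n1⇒n7
[30] read 'c'  n7⇒n8  emit P1@[28:30]
[31] read 'b'  n8⇒n3 (fail-walked)
[32] read 'c'  n3⇒n2 (fail-walked)
[33] read 'b'  n2⇒n3
[34] read 'a'  n3⇒n4
[35] read 'a'  n4⇒n5
[36] read 'c'  n5⇒n6  emit P0@[31:36]
[37] read 'b'  n6⇒n1 (fail-walked)
[38] read 'a'  n1⇒n0 (fail-walked)
[39] read 'b'  n0⇒n1
[40] read 'b'  n1⇒n7
[41] read 'c'  n7⇒n8  emit P1@[39:41]
[42] read 'a'  n8⇒n0 (fail-walked)
[43] read 'b'  n0⇒n1
[44] read 'b'  n1⇒n7
[45] read 'c'  n7⇒n8  emit P1@[43:45]
[46] read 'b'  n8⇒n3 (fail-walked)
[47] read 'c'  n3⇒n2 (fail-walked)
[48] read 'b'  n2⇒n3
[49] read 'a'  n3⇒n4
[50] read 'a'  n4⇒n5
[51] read 'c'  n5⇒n6  emit P0@[46:51]
[52] read 'b'  n6⇒n1 (fail-walked)
[53] read 'a'  n1⇒n0 (fail-walked)
[54] read 'b'  n0⇒n1
[55] read 'b'  n1⇒n7
[56] read 'c'  n7⇒n8  emit P1@[54:56]
[57] read 'b'  n8⇒n3 (fail-walked)
[58] read 'a'  n3⇒n4
[59] read 'a'  n4⇒n5

Result: [[10,0],[15,1],[18,1],[21,1],[27,0],[30,1],[36,0],[41,1],[45,1],[51,0],[56,1]]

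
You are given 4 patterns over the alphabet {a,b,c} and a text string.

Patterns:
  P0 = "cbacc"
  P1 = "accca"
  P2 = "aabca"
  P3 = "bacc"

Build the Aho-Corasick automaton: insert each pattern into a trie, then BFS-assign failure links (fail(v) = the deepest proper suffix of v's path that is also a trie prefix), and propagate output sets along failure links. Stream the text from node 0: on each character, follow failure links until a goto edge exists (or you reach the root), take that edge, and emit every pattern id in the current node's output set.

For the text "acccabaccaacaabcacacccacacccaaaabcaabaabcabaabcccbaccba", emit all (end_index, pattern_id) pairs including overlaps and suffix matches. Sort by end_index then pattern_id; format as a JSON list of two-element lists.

Build:
Trie (insert patterns):
  0='ε' goto a→6 b→15 c→1
  1='c' goto b→2
  2='cb' goto a→3
  3='cba' goto c→4
  4='cbac' goto c→5
  5='cbacc' goto ·  ←P0
  6='a' goto a→11 c→7
  7='ac' goto c→8
  8='acc' goto c→9
  9='accc' goto a→10
  10='accca' goto ·  ←P1
  11='aa' goto b→12
  12='aab' goto c→13
  13='aabc' goto a→14
  14='aabca' goto ·  ←P2
  15='b' goto a→16
  16='ba' goto c→17
  17='bac' goto c→18
  18='bacc' goto ·  ←P3

Failure links (BFS by depth):
  fail(1) 'c': from fail(0)=0 chase 'c': 0 ⇒ 0;  out=∅∪out(0)=∅
  fail(6) 'a': from fail(0)=0 chase 'a': 0 ⇒ 0;  out=∅∪out(0)=∅
  fail(15) 'b': from fail(0)=0 chase 'b': 0 ⇒ 0;  out=∅∪out(0)=∅
  fail(2) 'cb': from fail(1)=0 chase 'b': 0 ⇒ 15;  out=∅∪out(15)=∅
  fail(7) 'ac': from fail(6)=0 chase 'c': 0 ⇒ 1;  out=∅∪out(1)=∅
  fail(11) 'aa': from fail(6)=0 chase 'a': 0 ⇒ 6;  out=∅∪out(6)=∅
  fail(16) 'ba': from fail(15)=0 chase 'a': 0 ⇒ 6;  out=∅∪out(6)=∅
  fail(3) 'cba': from fail(2)=15 chase 'a': 15 ⇒ 16;  out=∅∪out(16)=∅
  fail(8) 'acc': from fail(7)=1 chase 'c': 1→0 ⇒ 1;  out=∅∪out(1)=∅
  fail(12) 'aab': from fail(11)=6 chase 'b': 6→0 ⇒ 15;  out=∅∪out(15)=∅
  fail(17) 'bac': from fail(16)=6 chase 'c': 6 ⇒ 7;  out=∅∪out(7)=∅
  fail(4) 'cbac': from fail(3)=16 chase 'c': 16 ⇒ 17;  out=∅∪out(17)=∅
  fail(9) 'accc': from fail(8)=1 chase 'c': 1→0 ⇒ 1;  out=∅∪out(1)=∅
  fail(13) 'aabc': from fail(12)=15 chase 'c': 15→0 ⇒ 1;  out=∅∪out(1)=∅
  fail(18) 'bacc': from fail(17)=7 chase 'c': 7 ⇒ 8;  out={3}∪out(8)={3}
  fail(5) 'cbacc': from fail(4)=17 chase 'c': 17 ⇒ 18;  out={0}∪out(18)={0,3}
  fail(10) 'accca': from fail(9)=1 chase 'a': 1→0 ⇒ 6;  out={1}∪out(6)={1}
  fail(14) 'aabca': from fail(13)=1 chase 'a': 1→0 ⇒ 6;  out={2}∪out(6)={2}

Text stream:
pos 0 'a': at 6
pos 1 'c': at 7
pos 2 'c': at 8
pos 3 'c': at 9
pos 4 'a': at 10  ** P1@[0:4]
pos 5 'b': at 15 (via fail)
pos 6 'a': at 16
pos 7 'c': at 17
pos 8 'c': at 18  ** P3@[5:8]
pos 9 'a': at 6 (via fail)
pos 10 'a': at 11
pos 11 'c': at 7 (via fail)
pos 12 'a': at 6 (via fail)
pos 13 'a': at 11
pos 14 'b': at 12
pos 15 'c': at 13
pos 16 'a': at 14  ** P2@[12:16]
pos 17 'c': at 7 (via fail)
pos 18 'a': at 6 (via fail)
pos 19 'c': at 7
pos 20 'c': at 8
pos 21 'c': at 9
pos 22 'a': at 10  ** P1@[18:22]
pos 23 'c': at 7 (via fail)
pos 24 'a': at 6 (via fail)
pos 25 'c': at 7
pos 26 'c': at 8
pos 27 'c': at 9
pos 28 'a': at 10  ** P1@[24:28]
pos 29 'a': at 11 (via fail)
pos 30 'a': at 11 (via fail)
pos 31 'a': at 11 (via fail)
pos 32 'b': at 12
pos 33 'c': at 13
pos 34 'a': at 14  ** P2@[30:34]
pos 35 'a': at 11 (via fail)
pos 36 'b': at 12
pos 37 'a': at 16 (via fail)
pos 38 'a': at 11 (via fail)
pos 39 'b': at 12
pos 40 'c': at 13
pos 41 'a': at 14  ** P2@[37:41]
pos 42 'b': at 15 (via fail)
pos 43 'a': at 16
pos 44 'a': at 11 (via fail)
pos 45 'b': at 12
pos 46 'c': at 13
pos 47 'c': at 1 (via fail)
pos 48 'c': at 1 (via fail)
pos 49 'b': at 2
pos 50 'a': at 3
pos 51 'c': at 4
pos 52 'c': at 5  ** P0@[48:52],P3@[49:52]
pos 53 'b': at 2 (via fail)
pos 54 'a': at 3

Matches: [[4,1],[8,3],[16,2],[22,1],[28,1],[34,2],[41,2],[52,0],[52,3]]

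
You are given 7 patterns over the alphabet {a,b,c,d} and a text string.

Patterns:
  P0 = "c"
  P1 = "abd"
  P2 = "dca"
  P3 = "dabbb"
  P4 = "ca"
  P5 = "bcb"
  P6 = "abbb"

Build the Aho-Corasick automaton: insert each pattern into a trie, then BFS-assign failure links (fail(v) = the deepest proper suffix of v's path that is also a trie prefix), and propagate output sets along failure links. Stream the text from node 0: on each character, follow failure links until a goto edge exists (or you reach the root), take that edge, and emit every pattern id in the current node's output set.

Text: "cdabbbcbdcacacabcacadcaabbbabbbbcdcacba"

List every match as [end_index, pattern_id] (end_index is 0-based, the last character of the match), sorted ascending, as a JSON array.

Construct AC machine:
Trie (insert patterns):
  0='ε' goto a→2 b→13 c→1 d→5
  1='c' goto a→12  ←P0
  2='a' goto b→3
  3='ab' goto b→16 d→4
  4='abd' goto ·  ←P1
  5='d' goto a→8 c→6
  6='dc' goto a→7
  7='dca' goto ·  ←P2
  8='da' goto b→9
  9='dab' goto b→10
  10='dabb' goto b→11
  11='dabbb' goto ·  ←P3
  12='ca' goto ·  ←P4
  13='b' goto c→14
  14='bc' goto b→15
  15='bcb' goto ·  ←P5
  16='abb' goto b→17
  17='abbb' goto ·  ←P6

Failure links (BFS by depth):
  fail(1) 'c': from fail(0)=0 chase 'c': 0 ⇒ 0;  out={0}∪out(0)={0}
  fail(2) 'a': from fail(0)=0 chase 'a': 0 ⇒ 0;  out=∅∪out(0)=∅
  fail(5) 'd': from fail(0)=0 chase 'd': 0 ⇒ 0;  out=∅∪out(0)=∅
  fail(13) 'b': from fail(0)=0 chase 'b': 0 ⇒ 0;  out=∅∪out(0)=∅
  fail(3) 'ab': from fail(2)=0 chase 'b': 0 ⇒ 13;  out=∅∪out(13)=∅
  fail(6) 'dc': from fail(5)=0 chase 'c': 0 ⇒ 1;  out=∅∪out(1)={0}
  fail(8) 'da': from fail(5)=0 chase 'a': 0 ⇒ 2;  out=∅∪out(2)=∅
  fail(12) 'ca': from fail(1)=0 chase 'a': 0 ⇒ 2;  out={4}∪out(2)={4}
  fail(14) 'bc': from fail(13)=0 chase 'c': 0 ⇒ 1;  out=∅∪out(1)={0}
  fail(4) 'abd': from fail(3)=13 chase 'd': 13→0 ⇒ 5;  out={1}∪out(5)={1}
  fail(7) 'dca': from fail(6)=1 chase 'a': 1 ⇒ 12;  out={2}∪out(12)={2,4}
  fail(9) 'dab': from fail(8)=2 chase 'b': 2 ⇒ 3;  out=∅∪out(3)=∅
  fail(15) 'bcb': from fail(14)=1 chase 'b': 1→0 ⇒ 13;  out={5}∪out(13)={5}
  fail(16) 'abb': from fail(3)=13 chase 'b': 13→0 ⇒ 13;  out=∅∪out(13)=∅
  fail(10) 'dabb': from fail(9)=3 chase 'b': 3 ⇒ 16;  out=∅∪out(16)=∅
  fail(17) 'abbb': from fail(16)=13 chase 'b': 13→0 ⇒ 13;  out={6}∪out(13)={6}
  fail(11) 'dabbb': from fail(10)=16 chase 'b': 16 ⇒ 17;  out={3}∪out(17)={3,6}

Text stream:
[0] read 'c'  n0⇒n1  → match P0@[0:0]
[1] read 'd'  n1⇒n5 (via fail)
[2] read 'a'  n5⇒n8
[3] read 'b'  n8⇒n9
[4] read 'b'  n9⇒n10
[5] read 'b'  n10⇒n11  → match P3@[1:5],P6@[2:5]
[6] read 'c'  n11⇒n14 (via fail)  → match P0@[6:6]
[7] read 'b'  n14⇒n15  → match P5@[5:7]
[8] read 'd'  n15⇒n5 (via fail)
[9] read 'c'  n5⇒n6  → match P0@[9:9]
[10] read 'a'  n6⇒n7  → match P2@[8:10],P4@[9:10]
[11] read 'c'  n7⇒n1 (via fail)  → match P0@[11:11]
[12] read 'a'  n1⇒n12  → match P4@[11:12]
[13] read 'c'  n12⇒n1 (via fail)  → match P0@[13:13]
[14] read 'a'  n1⇒n12  → match P4@[13:14]
[15] read 'b'  n12⇒n3 (via fail)
[16] read 'c'  n3⇒n14 (via fail)  → match P0@[16:16]
[17] read 'a'  n14⇒n12 (via fail)  → match P4@[16:17]
[18] read 'c'  n12⇒n1 (via fail)  → match P0@[18:18]
[19] read 'a'  n1⇒n12  → match P4@[18:19]
[20] read 'd'  n12⇒n5 (via fail)
[21] read 'c'  n5⇒n6  → match P0@[21:21]
[22] read 'a'  n6⇒n7  → match P2@[20:22],P4@[21:22]
[23] read 'a'  n7⇒n2 (via fail)
[24] read 'b'  n2⇒n3
[25] read 'b'  n3⇒n16
[26] read 'b'  n16⇒n17  → match P6@[23:26]
[27] read 'a'  n17⇒n2 (via fail)
[28] read 'b'  n2⇒n3
[29] read 'b'  n3⇒n16
[30] read 'b'  n16⇒n17  → match P6@[27:30]
[31] read 'b'  n17⇒n13 (via fail)
[32] read 'c'  n13⇒n14  → match P0@[32:32]
[33] read 'd'  n14⇒n5 (via fail)
[34] read 'c'  n5⇒n6  → match P0@[34:34]
[35] read 'a'  n6⇒n7  → match P2@[33:35],P4@[34:35]
[36] read 'c'  n7⇒n1 (via fail)  → match P0@[36:36]
[37] read 'b'  n1⇒n13 (via fail)
[38] read 'a'  n13⇒n2 (via fail)

Matches: [[0,0],[5,3],[5,6],[6,0],[7,5],[9,0],[10,2],[10,4],[11,0],[12,4],[13,0],[14,4],[16,0],[17,4],[18,0],[19,4],[21,0],[22,2],[22,4],[26,6],[30,6],[32,0],[34,0],[35,2],[35,4],[36,0]]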